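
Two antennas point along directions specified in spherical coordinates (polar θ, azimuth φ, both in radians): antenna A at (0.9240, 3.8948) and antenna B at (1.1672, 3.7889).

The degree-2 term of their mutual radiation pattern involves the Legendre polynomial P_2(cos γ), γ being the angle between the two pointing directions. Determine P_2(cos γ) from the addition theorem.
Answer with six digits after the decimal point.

0.901070

Summing Y*_{l m}(θ₁,φ₁)·Y_{l m}(θ₂,φ₂) over m ∈ [−2, 2]; prefactor 4π/(2·2+1) = 2.513274:
  m=-2: 0.01583 + 0.24548j × 0.08909 - 0.31432j = 0.07857 + 0.01689j  (running Σ = 0.07857 + 0.01689j)
  m=-1: -0.27103 - 0.25412j × -0.22258 + 0.16826j = 0.10308 + 0.01096j  (running Σ = 0.18165 + 0.02785j)
  m=0: 0.02823 + 0.00000j × -0.16946 + 0.00000j = -0.00478 + 0.00000j  (running Σ = 0.17687 + 0.02785j)
  m=1: 0.27103 - 0.25412j × 0.22258 + 0.16826j = 0.10308 - 0.01096j  (running Σ = 0.27996 + 0.01689j)
  m=2: 0.01583 - 0.24548j × 0.08909 + 0.31432j = 0.07857 - 0.01689j  (running Σ = 0.35852 + 0.00000j)
Total Σ_m = 0.35852 + 0.00000j. Multiply by 2.513274: 0.90107 + 0.00000j. P_2(cos γ) = 0.901070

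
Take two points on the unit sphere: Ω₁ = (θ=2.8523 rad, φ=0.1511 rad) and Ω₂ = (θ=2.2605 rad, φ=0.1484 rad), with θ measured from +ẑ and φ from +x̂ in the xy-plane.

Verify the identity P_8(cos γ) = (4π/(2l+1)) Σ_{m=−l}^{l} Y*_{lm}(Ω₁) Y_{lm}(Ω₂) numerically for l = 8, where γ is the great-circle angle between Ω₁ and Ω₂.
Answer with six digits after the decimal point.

Term-by-term m-sum for l=8 (normalisation 4π/17 = 0.739198):
  [-8]  conj(Y_{8,-8})(Ω₁) = (0.000008, 0.000021) ; Y_{8,-8}(Ω₂) = (0.024195, -0.059951) ; Δ = (0.000001, 0.000000)
  [-7]  conj(Y_{8,-7})(Ω₁) = (-0.000149, -0.000265) ; Y_{8,-7}(Ω₂) = (-0.108197, 0.183821) ; Δ = (0.000065, 0.000001)
  [-6]  conj(Y_{8,-6})(Ω₁) = (0.001598, 0.002042) ; Y_{8,-6}(Ω₂) = (0.253207, -0.312866) ; Δ = (0.001043, 0.000017)
  [-5]  conj(Y_{8,-5})(Ω₁) = (-0.011554, -0.010883) ; Y_{8,-5}(Ω₂) = (-0.320244, 0.293588) ; Δ = (0.006895, 0.000093)
  [-4]  conj(Y_{8,-4})(Ω₁) = (0.058933, 0.040700) ; Y_{8,-4}(Ω₂) = (0.112091, -0.075637) ; Δ = (0.009684, 0.000105)
  [-3]  conj(Y_{8,-3})(Ω₁) = (-0.210137, -0.102364) ; Y_{8,-3}(Ω₂) = (0.261064, -0.124567) ; Δ = (-0.067610, -0.000548)
  [-2]  conj(Y_{8,-2})(Ω₁) = (0.488517, 0.152294) ; Y_{8,-2}(Ω₂) = (-0.291801, 0.089242) ; Δ = (-0.156141, -0.000843)
  [-1]  conj(Y_{8,-1})(Ω₁) = (-0.588187, -0.089558) ; Y_{8,-1}(Ω₂) = (-0.158777, 0.023737) ; Δ = (0.095516, 0.000258)
  [+0]  conj(Y_{8,0})(Ω₁) = (-0.033397, -0.000000) ; Y_{8,0}(Ω₂) = (0.332086, 0.000000) ; Δ = (-0.011091, -0.000000)
  [+1]  conj(Y_{8,1})(Ω₁) = (0.588187, -0.089558) ; Y_{8,1}(Ω₂) = (0.158777, 0.023737) ; Δ = (0.095516, -0.000258)
  [+2]  conj(Y_{8,2})(Ω₁) = (0.488517, -0.152294) ; Y_{8,2}(Ω₂) = (-0.291801, -0.089242) ; Δ = (-0.156141, 0.000843)
  [+3]  conj(Y_{8,3})(Ω₁) = (0.210137, -0.102364) ; Y_{8,3}(Ω₂) = (-0.261064, -0.124567) ; Δ = (-0.067610, 0.000548)
  [+4]  conj(Y_{8,4})(Ω₁) = (0.058933, -0.040700) ; Y_{8,4}(Ω₂) = (0.112091, 0.075637) ; Δ = (0.009684, -0.000105)
  [+5]  conj(Y_{8,5})(Ω₁) = (0.011554, -0.010883) ; Y_{8,5}(Ω₂) = (0.320244, 0.293588) ; Δ = (0.006895, -0.000093)
  [+6]  conj(Y_{8,6})(Ω₁) = (0.001598, -0.002042) ; Y_{8,6}(Ω₂) = (0.253207, 0.312866) ; Δ = (0.001043, -0.000017)
  [+7]  conj(Y_{8,7})(Ω₁) = (0.000149, -0.000265) ; Y_{8,7}(Ω₂) = (0.108197, 0.183821) ; Δ = (0.000065, -0.000001)
  [+8]  conj(Y_{8,8})(Ω₁) = (0.000008, -0.000021) ; Y_{8,8}(Ω₂) = (0.024195, 0.059951) ; Δ = (0.000001, -0.000000)
Total Σ_m = (-0.232182, -0.000000). Multiply by 0.739198: (-0.171628, -0.000000). P_8(cos γ) = -0.171628

-0.171628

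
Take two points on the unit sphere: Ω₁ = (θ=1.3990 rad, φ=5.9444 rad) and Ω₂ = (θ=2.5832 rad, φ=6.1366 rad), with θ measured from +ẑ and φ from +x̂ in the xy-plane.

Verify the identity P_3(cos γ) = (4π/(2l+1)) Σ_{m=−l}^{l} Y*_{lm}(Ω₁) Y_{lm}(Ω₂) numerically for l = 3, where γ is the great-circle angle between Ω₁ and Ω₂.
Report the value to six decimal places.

-0.427131

Addition theorem: P_3(cos γ) = (4π/7) Σ_m Y*_{lm}(Ω₁) Y_{lm}(Ω₂), m = −3…3:
  m=-3: Y*=0.21010 - 0.33929j  Y=0.05615 + 0.02642j  product 0.02076 - 0.01350j
  m=-2: Y*=0.13214 - 0.10633j  Y=-0.23293 - 0.07031j  product -0.03825 + 0.01548j
  m=-1: Y*=-0.25644 + 0.09036j  Y=0.43982 + 0.06494j  product -0.11865 + 0.02309j
  m=+0: Y*=-0.18206 + 0.00000j  Y=-0.18877 + 0.00000j  product 0.03437 + 0.00000j
  m=+1: Y*=0.25644 + 0.09036j  Y=-0.43982 + 0.06494j  product -0.11865 - 0.02309j
  m=+2: Y*=0.13214 + 0.10633j  Y=-0.23293 + 0.07031j  product -0.03825 - 0.01548j
  m=+3: Y*=-0.21010 - 0.33929j  Y=-0.05615 + 0.02642j  product 0.02076 + 0.01350j
Σ over m = -0.23793 + 0.00000j; ×(4π/7) → -0.42713 + 0.00000j. Real part: -0.427131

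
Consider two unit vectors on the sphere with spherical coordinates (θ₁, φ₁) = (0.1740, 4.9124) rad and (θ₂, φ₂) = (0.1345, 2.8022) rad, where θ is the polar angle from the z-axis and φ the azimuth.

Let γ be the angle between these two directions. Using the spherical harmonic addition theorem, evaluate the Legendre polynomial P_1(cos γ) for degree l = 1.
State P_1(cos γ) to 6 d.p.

0.964081

Summing Y*_{l m}(θ₁,φ₁)·Y_{l m}(θ₂,φ₂) over m ∈ [−1, 1]; prefactor 4π/(2·1+1) = 4.188790:
  term(m=-1) = -0.001423+0.002378i   from Y*(Ω₁)=+0.011884-0.058621i, Y(Ω₂)=-0.043686-0.015424i
  term(m=+0) = +0.233004+0.000000i   from Y*(Ω₁)=+0.481225-0.000000i, Y(Ω₂)=+0.484190+0.000000i
  term(m=+1) = -0.001423-0.002378i   from Y*(Ω₁)=-0.011884-0.058621i, Y(Ω₂)=+0.043686-0.015424i
Total Σ_m = +0.230157+0.000000i. Multiply by 4.188790: +0.964081+0.000000i. P_1(cos γ) = 0.964081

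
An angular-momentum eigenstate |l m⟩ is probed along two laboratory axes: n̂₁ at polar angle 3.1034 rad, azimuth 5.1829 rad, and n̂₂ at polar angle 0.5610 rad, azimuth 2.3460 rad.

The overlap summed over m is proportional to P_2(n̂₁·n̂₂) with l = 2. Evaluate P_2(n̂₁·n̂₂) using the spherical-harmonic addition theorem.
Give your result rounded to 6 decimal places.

0.623597

Expand P_2 via completeness: Σ_{m} conj(Y_{2,m}) at Ω₁ times Y_{2,m} at Ω₂ —
  m=-2: (-0.000332, -0.000455) × (-0.002229, 0.109316) = (0.000050, -0.000035)  (running Σ = (0.000050, -0.000035))
  m=-1: (-0.013363, 0.026274) × (-0.243567, -0.248584) = (0.009786, -0.003078)  (running Σ = (0.009837, -0.003113))
  m=0: (0.629404, -0.000000) × (0.362960, 0.000000) = (0.228448, 0.000000)  (running Σ = (0.238285, -0.003113))
  m=1: (0.013363, 0.026274) × (0.243567, -0.248584) = (0.009786, 0.003078)  (running Σ = (0.248071, -0.000035))
  m=2: (-0.000332, 0.000455) × (-0.002229, -0.109316) = (0.000050, 0.000035)  (running Σ = (0.248121, 0.000000))
Accumulated sum (0.248121, 0.000000); after 4π/(2l+1) scaling, (0.623597, 0.000000) ⇒ P_2 = 0.623597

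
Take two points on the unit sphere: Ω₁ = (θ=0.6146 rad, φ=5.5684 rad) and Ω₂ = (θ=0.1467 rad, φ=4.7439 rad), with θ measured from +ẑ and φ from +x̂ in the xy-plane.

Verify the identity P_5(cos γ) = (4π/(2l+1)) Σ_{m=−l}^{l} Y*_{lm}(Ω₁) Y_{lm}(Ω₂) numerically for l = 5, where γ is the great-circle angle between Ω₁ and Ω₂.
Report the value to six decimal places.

-0.225739

Addition theorem: P_5(cos γ) = (4π/11) Σ_m Y*_{lm}(Ω₁) Y_{lm}(Ω₂), m = −5…5:
  [-5]  conj(Y_{5,-5})(Ω₁) = (-0.026867, 0.012398) ; Y_{5,-5}(Ω₂) = (0.000005, 0.000031) ; Δ = (-0.000001, -0.000001)
  [-4]  conj(Y_{5,-4})(Ω₁) = (-0.127321, -0.036950) ; Y_{5,-4}(Ω₂) = (0.000658, -0.000083) ; Δ = (-0.000087, -0.000014)
  [-3]  conj(Y_{5,-3})(Ω₁) = (-0.180227, -0.278988) ; Y_{5,-3}(Ω₂) = (-0.000796, -0.008398) ; Δ = (-0.002200, 0.001736)
  [-2]  conj(Y_{5,-2})(Ω₁) = (0.064965, -0.456947) ; Y_{5,-2}(Ω₂) = (-0.069212, 0.004368) ; Δ = (-0.002501, 0.031910)
  [-1]  conj(Y_{5,-1})(Ω₁) = (0.141101, -0.122459) ; Y_{5,-1}(Ω₂) = (0.010932, 0.346803) ; Δ = (0.044012, 0.047596)
  [+0]  conj(Y_{5,0})(Ω₁) = (-0.349233, -0.000000) ; Y_{5,0}(Ω₂) = (0.790447, 0.000000) ; Δ = (-0.276050, -0.000000)
  [+1]  conj(Y_{5,1})(Ω₁) = (-0.141101, -0.122459) ; Y_{5,1}(Ω₂) = (-0.010932, 0.346803) ; Δ = (0.044012, -0.047596)
  [+2]  conj(Y_{5,2})(Ω₁) = (0.064965, 0.456947) ; Y_{5,2}(Ω₂) = (-0.069212, -0.004368) ; Δ = (-0.002501, -0.031910)
  [+3]  conj(Y_{5,3})(Ω₁) = (0.180227, -0.278988) ; Y_{5,3}(Ω₂) = (0.000796, -0.008398) ; Δ = (-0.002200, -0.001736)
  [+4]  conj(Y_{5,4})(Ω₁) = (-0.127321, 0.036950) ; Y_{5,4}(Ω₂) = (0.000658, 0.000083) ; Δ = (-0.000087, 0.000014)
  [+5]  conj(Y_{5,5})(Ω₁) = (0.026867, 0.012398) ; Y_{5,5}(Ω₂) = (-0.000005, 0.000031) ; Δ = (-0.000001, 0.000001)
Accumulated sum (-0.197601, 0.000000); after 4π/(2l+1) scaling, (-0.225739, 0.000000) ⇒ P_5 = -0.225739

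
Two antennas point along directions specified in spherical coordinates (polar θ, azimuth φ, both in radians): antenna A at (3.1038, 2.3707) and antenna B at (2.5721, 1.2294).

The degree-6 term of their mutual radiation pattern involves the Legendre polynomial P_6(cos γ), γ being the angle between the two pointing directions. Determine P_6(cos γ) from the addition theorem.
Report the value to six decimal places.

-0.402926

Summing Y*_{l m}(θ₁,φ₁)·Y_{l m}(θ₂,φ₂) over m ∈ [−6, 6]; prefactor 4π/(2·6+1) = 0.966644:
  m=-6: Y*=-0.00000 + 0.00000j  Y=0.00546 - 0.01054j  product 0.00000 + 0.00000j
  m=-5: Y*=-0.00000 + 0.00000j  Y=-0.06364 - 0.00872j  product 0.00000 - 0.00000j
  m=-4: Y*=-0.00001 - 0.00000j  Y=0.04180 + 0.20083j  product -0.00000 - 0.00000j
  m=-3: Y*=-0.00019 - 0.00021j  Y=0.35279 - 0.21466j  product -0.00011 - 0.00003j
  m=-2: Y*=0.00021 - 0.00740j  Y=-0.35512 - 0.28882j  product -0.00221 + 0.00257j
  m=-1: Y*=0.08869 - 0.08615j  Y=-0.02022 + 0.05691j  product 0.00311 + 0.00679j
  m=+0: Y*=1.00191 + 0.00000j  Y=-0.41760 + 0.00000j  product -0.41840 + 0.00000j
  m=+1: Y*=-0.08869 - 0.08615j  Y=0.02022 + 0.05691j  product 0.00311 - 0.00679j
  m=+2: Y*=0.00021 + 0.00740j  Y=-0.35512 + 0.28882j  product -0.00221 - 0.00257j
  m=+3: Y*=0.00019 - 0.00021j  Y=-0.35279 - 0.21466j  product -0.00011 + 0.00003j
  m=+4: Y*=-0.00001 + 0.00000j  Y=0.04180 - 0.20083j  product -0.00000 + 0.00000j
  m=+5: Y*=0.00000 + 0.00000j  Y=0.06364 - 0.00872j  product 0.00000 + 0.00000j
  m=+6: Y*=-0.00000 - 0.00000j  Y=0.00546 + 0.01054j  product 0.00000 - 0.00000j
Σ over m = -0.41683 - 0.00000j; ×(4π/13) → -0.40293 - 0.00000j. Real part: -0.402926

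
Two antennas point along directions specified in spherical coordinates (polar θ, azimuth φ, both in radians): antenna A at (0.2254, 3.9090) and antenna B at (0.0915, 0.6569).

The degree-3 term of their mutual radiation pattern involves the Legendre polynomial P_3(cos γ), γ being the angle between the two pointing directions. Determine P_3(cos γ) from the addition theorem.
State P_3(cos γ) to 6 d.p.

0.720180

Expand P_3 via completeness: Σ_{m} conj(Y_{3,m}) at Ω₁ times Y_{3,m} at Ω₂ —
  term(m=-3) = (-0.000001, -0.000000)   from Y*(Ω₁)=(0.003111, -0.003466), Y(Ω₂)=(-0.000124, -0.000293)
  term(m=-2) = (0.000412, 0.000093)   from Y*(Ω₁)=(0.001790, 0.049725), Y(Ω₂)=(0.002160, -0.008218)
  term(m=-1) = (-0.031469, -0.003492)   from Y*(Ω₁)=(-0.194955, -0.188063), Y(Ω₂)=(0.092561, -0.071378)
  term(m=+0) = (0.463286, 0.000000)   from Y*(Ω₁)=(0.636629, -0.000000), Y(Ω₂)=(0.727718, 0.000000)
  term(m=+1) = (-0.031469, 0.003492)   from Y*(Ω₁)=(0.194955, -0.188063), Y(Ω₂)=(-0.092561, -0.071378)
  term(m=+2) = (0.000412, -0.000093)   from Y*(Ω₁)=(0.001790, -0.049725), Y(Ω₂)=(0.002160, 0.008218)
  term(m=+3) = (-0.000001, 0.000000)   from Y*(Ω₁)=(-0.003111, -0.003466), Y(Ω₂)=(0.000124, -0.000293)
Accumulated sum (0.401171, -0.000000); after 4π/(2l+1) scaling, (0.720180, -0.000000) ⇒ P_3 = 0.720180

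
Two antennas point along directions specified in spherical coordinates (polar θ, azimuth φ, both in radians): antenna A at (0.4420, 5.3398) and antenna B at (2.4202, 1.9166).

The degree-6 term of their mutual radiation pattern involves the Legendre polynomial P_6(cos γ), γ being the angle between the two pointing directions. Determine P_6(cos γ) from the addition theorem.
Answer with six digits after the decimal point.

0.188598

Term-by-term m-sum for l=6 (normalisation 4π/13 = 0.966644):
  m=-6: (0.002403, 0.001726) × (0.019359, 0.035101) = (-0.000014, 0.000118)  (running Σ = (-0.000014, 0.000118))
  m=-5: (0.000098, 0.021661) × (0.155907, -0.024876) = (0.000554, 0.003375)  (running Σ = (0.000540, 0.003492))
  m=-4: (-0.076978, 0.056356) × (0.065847, -0.346903) = (0.014481, 0.030415)  (running Σ = (0.015021, 0.033907))
  m=-3: (-0.262632, -0.084545) × (-0.388497, -0.229397) = (0.082638, 0.093092)  (running Σ = (0.097659, 0.126999))
  m=-2: (-0.154110, -0.471388) × (-0.146828, 0.121579) = (0.079939, 0.050476)  (running Σ = (0.177598, 0.177476))
  m=-1: (0.235446, -0.324683) × (-0.098614, -0.273715) = (-0.112089, -0.032427)  (running Σ = (0.065509, 0.145049))
  m=0: (-0.222439, -0.000000) × (-0.288119, 0.000000) = (0.064089, 0.000000)  (running Σ = (0.129598, 0.145049))
  m=1: (-0.235446, -0.324683) × (0.098614, -0.273715) = (-0.112089, 0.032427)  (running Σ = (0.017509, 0.177476))
  m=2: (-0.154110, 0.471388) × (-0.146828, -0.121579) = (0.079939, -0.050476)  (running Σ = (0.097448, 0.126999))
  m=3: (0.262632, -0.084545) × (0.388497, -0.229397) = (0.082638, -0.093092)  (running Σ = (0.180085, 0.033907))
  m=4: (-0.076978, -0.056356) × (0.065847, 0.346903) = (0.014481, -0.030415)  (running Σ = (0.194566, 0.003492))
  m=5: (-0.000098, 0.021661) × (-0.155907, -0.024876) = (0.000554, -0.003375)  (running Σ = (0.195120, 0.000118))
  m=6: (0.002403, -0.001726) × (0.019359, -0.035101) = (-0.000014, -0.000118)  (running Σ = (0.195106, -0.000000))
Σ over m = (0.195106, -0.000000); ×(4π/13) → (0.188598, -0.000000). Real part: 0.188598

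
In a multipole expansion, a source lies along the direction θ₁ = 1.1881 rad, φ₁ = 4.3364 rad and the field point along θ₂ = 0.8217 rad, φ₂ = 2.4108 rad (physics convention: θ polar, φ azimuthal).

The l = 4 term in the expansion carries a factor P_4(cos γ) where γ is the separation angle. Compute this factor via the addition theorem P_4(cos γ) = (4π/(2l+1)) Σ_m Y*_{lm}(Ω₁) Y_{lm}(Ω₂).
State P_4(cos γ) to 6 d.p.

0.373746

Term-by-term m-sum for l=4 (normalisation 4π/9 = 1.396263):
  m=-4: +0.021889-0.326988i × -0.124242+0.027577i = +0.006298+0.041229i  (running Σ = +0.006298+0.041229i)
  m=-3: +0.337139+0.159885i × +0.194922-0.272124i = +0.109224-0.060578i  (running Σ = +0.115522-0.019349i)
  m=-2: +0.005022-0.004697i × +0.043918+0.400540i = +0.002102+0.001805i  (running Σ = +0.117624-0.017544i)
  m=-1: +0.121790+0.308510i × -0.043236-0.038754i = +0.006690-0.018059i  (running Σ = +0.124315-0.035602i)
  m=0: -0.053186-0.000000i × -0.358117+0.000000i = +0.019047+0.000000i  (running Σ = +0.143361-0.035602i)
  m=1: -0.121790+0.308510i × +0.043236-0.038754i = +0.006690+0.018059i  (running Σ = +0.150052-0.017544i)
  m=2: +0.005022+0.004697i × +0.043918-0.400540i = +0.002102-0.001805i  (running Σ = +0.152154-0.019349i)
  m=3: -0.337139+0.159885i × -0.194922-0.272124i = +0.109224+0.060578i  (running Σ = +0.261378+0.041229i)
  m=4: +0.021889+0.326988i × -0.124242-0.027577i = +0.006298-0.041229i  (running Σ = +0.267676+0.000000i)
Accumulated sum +0.267676+0.000000i; after 4π/(2l+1) scaling, +0.373746+0.000000i ⇒ P_4 = 0.373746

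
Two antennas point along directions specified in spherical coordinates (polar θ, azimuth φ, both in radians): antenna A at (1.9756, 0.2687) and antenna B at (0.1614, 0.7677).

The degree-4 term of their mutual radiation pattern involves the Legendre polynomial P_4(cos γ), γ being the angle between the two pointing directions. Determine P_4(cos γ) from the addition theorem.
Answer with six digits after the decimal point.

Expand P_4 via completeness: Σ_{m} conj(Y_{4,m}) at Ω₁ times Y_{4,m} at Ω₂ —
  [-4]  conj(Y_{4,-4})(Ω₁) = (0.150339, 0.277831) ; Y_{4,-4}(Ω₂) = (-0.000294, -0.000021) ; Δ = (-0.000038, -0.000085)
  [-3]  conj(Y_{4,-3})(Ω₁) = (-0.265042, -0.276250) ; Y_{4,-3}(Ω₂) = (-0.003428, -0.003813) ; Δ = (-0.000145, 0.001957)
  [-2]  conj(Y_{4,-2})(Ω₁) = (0.020822, 0.012408) ; Y_{4,-2}(Ω₂) = (0.001779, -0.050240) ; Δ = (0.000660, -0.001024)
  [-1]  conj(Y_{4,-1})(Ω₁) = (0.316072, 0.087033) ; Y_{4,-1}(Ω₂) = (0.206200, -0.199027) ; Δ = (0.082496, -0.044961)
  [+0]  conj(Y_{4,0})(Ω₁) = (-0.085814, -0.000000) ; Y_{4,0}(Ω₂) = (0.739479, 0.000000) ; Δ = (-0.063457, -0.000000)
  [+1]  conj(Y_{4,1})(Ω₁) = (-0.316072, 0.087033) ; Y_{4,1}(Ω₂) = (-0.206200, -0.199027) ; Δ = (0.082496, 0.044961)
  [+2]  conj(Y_{4,2})(Ω₁) = (0.020822, -0.012408) ; Y_{4,2}(Ω₂) = (0.001779, 0.050240) ; Δ = (0.000660, 0.001024)
  [+3]  conj(Y_{4,3})(Ω₁) = (0.265042, -0.276250) ; Y_{4,3}(Ω₂) = (0.003428, -0.003813) ; Δ = (-0.000145, -0.001957)
  [+4]  conj(Y_{4,4})(Ω₁) = (0.150339, -0.277831) ; Y_{4,4}(Ω₂) = (-0.000294, 0.000021) ; Δ = (-0.000038, 0.000085)
Σ over m = (0.102489, 0.000000); ×(4π/9) → (0.143102, 0.000000). Real part: 0.143102

0.143102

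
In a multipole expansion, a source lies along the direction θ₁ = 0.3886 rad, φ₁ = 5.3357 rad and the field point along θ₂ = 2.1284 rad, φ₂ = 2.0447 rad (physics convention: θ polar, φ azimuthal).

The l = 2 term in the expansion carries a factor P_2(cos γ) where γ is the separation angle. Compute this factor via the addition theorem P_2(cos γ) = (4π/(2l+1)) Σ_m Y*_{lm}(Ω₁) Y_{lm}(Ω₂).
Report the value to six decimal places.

0.478374

Addition theorem: P_2(cos γ) = (4π/5) Σ_m Y*_{lm}(Ω₁) Y_{lm}(Ω₂), m = −2…2:
  term(m=-2) = (0.014739, 0.004540)   from Y*(Ω₁)=(-0.017663, -0.052565), Y(Ω₂)=(-0.162271, 0.225868)
  term(m=-1) = (0.092918, 0.013987)   from Y*(Ω₁)=(0.158125, -0.219948), Y(Ω₂)=(0.158301, 0.308647)
  term(m=+0) = (-0.024974, 0.000000)   from Y*(Ω₁)=(0.494950, -0.000000), Y(Ω₂)=(-0.050459, 0.000000)
  term(m=+1) = (0.092918, -0.013987)   from Y*(Ω₁)=(-0.158125, -0.219948), Y(Ω₂)=(-0.158301, 0.308647)
  term(m=+2) = (0.014739, -0.004540)   from Y*(Ω₁)=(-0.017663, 0.052565), Y(Ω₂)=(-0.162271, -0.225868)
Σ over m = (0.190339, 0.000000); ×(4π/5) → (0.478374, 0.000000). Real part: 0.478374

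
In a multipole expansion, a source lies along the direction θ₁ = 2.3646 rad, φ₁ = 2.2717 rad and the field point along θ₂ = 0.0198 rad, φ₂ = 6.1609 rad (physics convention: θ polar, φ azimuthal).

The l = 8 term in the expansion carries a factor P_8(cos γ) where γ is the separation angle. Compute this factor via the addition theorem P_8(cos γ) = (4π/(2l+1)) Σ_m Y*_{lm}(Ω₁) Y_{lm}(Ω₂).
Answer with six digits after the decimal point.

Expand P_8 via completeness: Σ_{m} conj(Y_{8,m}) at Ω₁ times Y_{8,m} at Ω₂ —
  [-8]  conj(Y_{8,-8})(Ω₁) = (0.023483, -0.018833) ; Y_{8,-8}(Ω₂) = (0.000000, 0.000000) ; Δ = (0.000000, 0.000000)
  [-7]  conj(Y_{8,-7})(Ω₁) = (0.120155, 0.023599) ; Y_{8,-7}(Ω₂) = (0.000000, 0.000000) ; Δ = (0.000000, 0.000000)
  [-6]  conj(Y_{8,-6})(Ω₁) = (0.143867, 0.259041) ; Y_{8,-6}(Ω₂) = (0.000000, 0.000000) ; Δ = (-0.000000, 0.000000)
  [-5]  conj(Y_{8,-5})(Ω₁) = (-0.161343, 0.424869) ; Y_{8,-5}(Ω₂) = (0.000000, 0.000000) ; Δ = (-0.000000, 0.000000)
  [-4]  conj(Y_{8,-4})(Ω₁) = (-0.353432, 0.124219) ; Y_{8,-4}(Ω₂) = (0.000002, 0.000001) ; Δ = (-0.000001, -0.000000)
  [-3]  conj(Y_{8,-3})(Ω₁) = (0.025527, 0.015022) ; Y_{8,-3}(Ω₂) = (0.000101, 0.000039) ; Δ = (0.000002, 0.000003)
  [-2]  conj(Y_{8,-2})(Ω₁) = (0.063816, 0.374033) ; Y_{8,-2}(Ω₂) = (0.003917, 0.000978) ; Δ = (-0.000116, 0.001527)
  [-1]  conj(Y_{8,-1})(Ω₁) = (-0.100426, 0.119011) ; Y_{8,-1}(Ω₂) = (0.096638, 0.011877) ; Δ = (-0.011118, 0.010308)
  [+0]  conj(Y_{8,0})(Ω₁) = (0.336805, -0.000000) ; Y_{8,0}(Ω₂) = (1.154913, 0.000000) ; Δ = (0.388980, 0.000000)
  [+1]  conj(Y_{8,1})(Ω₁) = (0.100426, 0.119011) ; Y_{8,1}(Ω₂) = (-0.096638, 0.011877) ; Δ = (-0.011118, -0.010308)
  [+2]  conj(Y_{8,2})(Ω₁) = (0.063816, -0.374033) ; Y_{8,2}(Ω₂) = (0.003917, -0.000978) ; Δ = (-0.000116, -0.001527)
  [+3]  conj(Y_{8,3})(Ω₁) = (-0.025527, 0.015022) ; Y_{8,3}(Ω₂) = (-0.000101, 0.000039) ; Δ = (0.000002, -0.000003)
  [+4]  conj(Y_{8,4})(Ω₁) = (-0.353432, -0.124219) ; Y_{8,4}(Ω₂) = (0.000002, -0.000001) ; Δ = (-0.000001, 0.000000)
  [+5]  conj(Y_{8,5})(Ω₁) = (0.161343, 0.424869) ; Y_{8,5}(Ω₂) = (-0.000000, 0.000000) ; Δ = (-0.000000, -0.000000)
  [+6]  conj(Y_{8,6})(Ω₁) = (0.143867, -0.259041) ; Y_{8,6}(Ω₂) = (0.000000, -0.000000) ; Δ = (-0.000000, -0.000000)
  [+7]  conj(Y_{8,7})(Ω₁) = (-0.120155, 0.023599) ; Y_{8,7}(Ω₂) = (-0.000000, 0.000000) ; Δ = (0.000000, -0.000000)
  [+8]  conj(Y_{8,8})(Ω₁) = (0.023483, 0.018833) ; Y_{8,8}(Ω₂) = (0.000000, -0.000000) ; Δ = (0.000000, -0.000000)
Total Σ_m = (0.366515, -0.000000). Multiply by 0.739198: (0.270927, -0.000000). P_8(cos γ) = 0.270927

0.270927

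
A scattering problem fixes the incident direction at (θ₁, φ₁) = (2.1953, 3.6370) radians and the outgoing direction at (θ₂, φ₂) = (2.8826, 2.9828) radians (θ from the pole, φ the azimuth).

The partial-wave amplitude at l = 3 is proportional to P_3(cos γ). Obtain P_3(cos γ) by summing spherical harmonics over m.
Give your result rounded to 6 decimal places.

Summing Y*_{l m}(θ₁,φ₁)·Y_{l m}(θ₂,φ₂) over m ∈ [−3, 3]; prefactor 4π/(2·3+1) = 1.795196:
  term(m=-3) = -0.000596+0.001443i   from Y*(Ω₁)=-0.018817-0.221965i, Y(Ω₂)=-0.006228-0.003214i
  term(m=-2) = +0.006610+0.024610i   from Y*(Ω₁)=-0.215513-0.328957i, Y(Ω₂)=-0.061557-0.020234i
  term(m=-1) = +0.044853+0.034396i   from Y*(Ω₁)=-0.163616-0.088411i, Y(Ω₂)=-0.300107-0.048059i
  term(m=+0) = -0.169858+0.000000i   from Y*(Ω₁)=+0.281615-0.000000i, Y(Ω₂)=-0.603158+0.000000i
  term(m=+1) = +0.044853-0.034396i   from Y*(Ω₁)=+0.163616-0.088411i, Y(Ω₂)=+0.300107-0.048059i
  term(m=+2) = +0.006610-0.024610i   from Y*(Ω₁)=-0.215513+0.328957i, Y(Ω₂)=-0.061557+0.020234i
  term(m=+3) = -0.000596-0.001443i   from Y*(Ω₁)=+0.018817-0.221965i, Y(Ω₂)=+0.006228-0.003214i
Accumulated sum -0.068123-0.000000i; after 4π/(2l+1) scaling, -0.122295-0.000000i ⇒ P_3 = -0.122295

-0.122295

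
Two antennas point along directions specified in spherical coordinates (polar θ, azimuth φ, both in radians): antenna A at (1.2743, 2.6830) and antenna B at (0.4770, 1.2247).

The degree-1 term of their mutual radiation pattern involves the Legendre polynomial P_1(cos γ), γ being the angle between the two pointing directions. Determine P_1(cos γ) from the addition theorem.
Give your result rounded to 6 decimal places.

Expand P_1 via completeness: Σ_{m} conj(Y_{1,m}) at Ω₁ times Y_{1,m} at Ω₂ —
  m=-1: -0.29628 + 0.14627j × 0.05381 - 0.14922j = 0.00588 + 0.05208j  (running Σ = 0.00588 + 0.05208j)
  m=0: 0.14276 + 0.00000j × 0.43406 + 0.00000j = 0.06196 + 0.00000j  (running Σ = 0.06785 + 0.05208j)
  m=1: 0.29628 + 0.14627j × -0.05381 - 0.14922j = 0.00588 - 0.05208j  (running Σ = 0.07373 + 0.00000j)
Total Σ_m = 0.07373 + 0.00000j. Multiply by 4.188790: 0.30885 + 0.00000j. P_1(cos γ) = 0.308849

0.308849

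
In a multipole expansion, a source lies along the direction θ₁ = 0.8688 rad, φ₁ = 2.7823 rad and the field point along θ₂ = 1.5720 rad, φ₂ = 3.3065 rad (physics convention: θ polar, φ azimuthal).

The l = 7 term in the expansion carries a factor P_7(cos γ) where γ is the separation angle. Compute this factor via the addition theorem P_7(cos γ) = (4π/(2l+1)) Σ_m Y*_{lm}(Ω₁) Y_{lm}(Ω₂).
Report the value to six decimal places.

Expand P_7 via completeness: Σ_{m} conj(Y_{7,m}) at Ω₁ times Y_{7,m} at Ω₂ —
  m=-7: Y*=(0.061292, 0.044365)  Y=(-0.202271, 0.457300)  product (-0.032686, 0.019055)
  m=-6: Y*=(-0.132202, -0.199617)  Y=(-0.001237, 0.001882)  product (0.000539, -0.000002)
  m=-5: Y*=(0.094202, 0.410326)  Y=(0.249101, -0.269405)  product (0.134010, 0.076834)
  m=-4: Y*=(0.051950, -0.386457)  Y=(0.002094, -0.001624)  product (-0.000519, -0.000894)
  m=-3: Y*=(-0.008000, 0.014895)  Y=(-0.292095, 0.157576)  product (-0.000010, -0.005611)
  m=-2: Y*=(-0.266211, 0.232820)  Y=(-0.002673, 0.000915)  product (0.000498, -0.000866)
  m=-1: Y*=(0.167639, -0.062964)  Y=(0.315025, -0.052426)  product (0.049509, -0.028624)
  m=+0: Y*=(0.306809, -0.000000)  Y=(0.002877, 0.000000)  product (0.000883, 0.000000)
  m=+1: Y*=(-0.167639, -0.062964)  Y=(-0.315025, -0.052426)  product (0.049509, 0.028624)
  m=+2: Y*=(-0.266211, -0.232820)  Y=(-0.002673, -0.000915)  product (0.000498, 0.000866)
  m=+3: Y*=(0.008000, 0.014895)  Y=(0.292095, 0.157576)  product (-0.000010, 0.005611)
  m=+4: Y*=(0.051950, 0.386457)  Y=(0.002094, 0.001624)  product (-0.000519, 0.000894)
  m=+5: Y*=(-0.094202, 0.410326)  Y=(-0.249101, -0.269405)  product (0.134010, -0.076834)
  m=+6: Y*=(-0.132202, 0.199617)  Y=(-0.001237, -0.001882)  product (0.000539, 0.000002)
  m=+7: Y*=(-0.061292, 0.044365)  Y=(0.202271, 0.457300)  product (-0.032686, -0.019055)
Σ over m = (0.303567, 0.000000); ×(4π/15) → (0.254316, 0.000000). Real part: 0.254316

0.254316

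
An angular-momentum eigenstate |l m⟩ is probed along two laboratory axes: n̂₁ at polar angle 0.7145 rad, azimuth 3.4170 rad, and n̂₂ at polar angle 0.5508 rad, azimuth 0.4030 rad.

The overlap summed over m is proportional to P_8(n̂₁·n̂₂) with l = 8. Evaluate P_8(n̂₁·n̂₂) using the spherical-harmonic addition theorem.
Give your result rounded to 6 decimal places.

-0.243720

Addition theorem: P_8(cos γ) = (4π/17) Σ_m Y*_{lm}(Ω₁) Y_{lm}(Ω₂), m = −8…8:
  term(m=-8) = 0.00003 - 0.00004j   from Y*(Ω₁)=-0.01035 + 0.01413j, Y(Ω₂)=-0.00289 + 0.00024j
  term(m=-7) = -0.00096 + 0.00119j   from Y*(Ω₁)=0.02823 - 0.07567j, Y(Ω₂)=-0.01793 - 0.00595j
  term(m=-6) = 0.01242 - 0.01194j   from Y*(Ω₁)=-0.01837 + 0.22446j, Y(Ω₂)=-0.05735 - 0.05066j
  term(m=-5) = -0.07115 + 0.05275j   from Y*(Ω₁)=-0.07943 - 0.40479j, Y(Ω₂)=-0.09227 - 0.19387j
  term(m=-4) = 0.16592 - 0.09289j   from Y*(Ω₁)=0.20668 + 0.40771j, Y(Ω₂)=-0.01714 - 0.41565j
  term(m=-3) = -0.07427 + 0.02990j   from Y*(Ω₁)=-0.10860 - 0.11785j, Y(Ω₂)=0.17685 - 0.46728j
  term(m=-2) = -0.05913 + 0.01543j   from Y*(Ω₁)=-0.25510 - 0.15669j, Y(Ω₂)=0.14134 - 0.14729j
  term(m=-1) = -0.10375 + 0.01331j   from Y*(Ω₁)=0.30854 + 0.08719j, Y(Ω₂)=-0.30011 + 0.12795j
  term(m=+0) = -0.06793 + 0.00000j   from Y*(Ω₁)=0.20807 + 0.00000j, Y(Ω₂)=-0.32648 + 0.00000j
  term(m=+1) = -0.10375 - 0.01331j   from Y*(Ω₁)=-0.30854 + 0.08719j, Y(Ω₂)=0.30011 + 0.12795j
  term(m=+2) = -0.05913 - 0.01543j   from Y*(Ω₁)=-0.25510 + 0.15669j, Y(Ω₂)=0.14134 + 0.14729j
  term(m=+3) = -0.07427 - 0.02990j   from Y*(Ω₁)=0.10860 - 0.11785j, Y(Ω₂)=-0.17685 - 0.46728j
  term(m=+4) = 0.16592 + 0.09289j   from Y*(Ω₁)=0.20668 - 0.40771j, Y(Ω₂)=-0.01714 + 0.41565j
  term(m=+5) = -0.07115 - 0.05275j   from Y*(Ω₁)=0.07943 - 0.40479j, Y(Ω₂)=0.09227 - 0.19387j
  term(m=+6) = 0.01242 + 0.01194j   from Y*(Ω₁)=-0.01837 - 0.22446j, Y(Ω₂)=-0.05735 + 0.05066j
  term(m=+7) = -0.00096 - 0.00119j   from Y*(Ω₁)=-0.02823 - 0.07567j, Y(Ω₂)=0.01793 - 0.00595j
  term(m=+8) = 0.00003 + 0.00004j   from Y*(Ω₁)=-0.01035 - 0.01413j, Y(Ω₂)=-0.00289 - 0.00024j
Total Σ_m = -0.32971 - 0.00000j. Multiply by 0.739198: -0.24372 - 0.00000j. P_8(cos γ) = -0.243720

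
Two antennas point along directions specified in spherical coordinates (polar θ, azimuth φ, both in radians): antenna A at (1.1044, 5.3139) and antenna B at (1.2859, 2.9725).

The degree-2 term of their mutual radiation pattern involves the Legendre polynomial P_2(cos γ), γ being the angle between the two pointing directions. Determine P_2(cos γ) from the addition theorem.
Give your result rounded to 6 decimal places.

-0.167650

Addition theorem: P_2(cos γ) = (4π/5) Σ_m Y*_{lm}(Ω₁) Y_{lm}(Ω₂), m = −2…2:
  m=-2: -0.11080 - 0.28756j × 0.33561 + 0.11803j = -0.00324 - 0.10959j  (running Σ = -0.00324 - 0.10959j)
  m=-1: 0.17559 - 0.25583j × -0.20541 - 0.03507j = -0.04504 + 0.04639j  (running Σ = -0.04828 - 0.06320j)
  m=0: -0.12407 + 0.00000j × -0.24065 + 0.00000j = 0.02986 + 0.00000j  (running Σ = -0.01842 - 0.06320j)
  m=1: -0.17559 - 0.25583j × 0.20541 - 0.03507j = -0.04504 - 0.04639j  (running Σ = -0.06346 - 0.10959j)
  m=2: -0.11080 + 0.28756j × 0.33561 - 0.11803j = -0.00324 + 0.10959j  (running Σ = -0.06671 + 0.00000j)
Σ over m = -0.06671 + 0.00000j; ×(4π/5) → -0.16765 + 0.00000j. Real part: -0.167650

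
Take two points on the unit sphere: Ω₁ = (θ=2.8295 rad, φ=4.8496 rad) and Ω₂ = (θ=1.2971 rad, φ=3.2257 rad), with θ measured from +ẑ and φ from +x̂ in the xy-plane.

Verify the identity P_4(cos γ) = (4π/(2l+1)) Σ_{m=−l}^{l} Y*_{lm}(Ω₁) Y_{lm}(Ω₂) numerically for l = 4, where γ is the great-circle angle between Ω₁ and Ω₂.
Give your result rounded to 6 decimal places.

0.119942

Summing Y*_{l m}(θ₁,φ₁)·Y_{l m}(θ₂,φ₂) over m ∈ [−4, 4]; prefactor 4π/(2·4+1) = 1.396263:
  m=-4: Y*=+0.003356+0.002052i  Y=+0.358918-0.125522i  product +0.001462+0.000315i
  m=-3: Y*=+0.013797-0.031604i  Y=-0.292367+0.075377i  product -0.001652+0.010280i
  m=-2: Y*=-0.162117-0.045640i  Y=-0.149367+0.025365i  product +0.025373+0.002705i
  m=-1: Y*=-0.063158+0.457403i  Y=+0.305293-0.025738i  product -0.007509+0.141268i
  m=+0: Y*=+0.480256-0.000000i  Y=+0.105265+0.000000i  product +0.050554+0.000000i
  m=+1: Y*=+0.063158+0.457403i  Y=-0.305293-0.025738i  product -0.007509-0.141268i
  m=+2: Y*=-0.162117+0.045640i  Y=-0.149367-0.025365i  product +0.025373-0.002705i
  m=+3: Y*=-0.013797-0.031604i  Y=+0.292367+0.075377i  product -0.001652-0.010280i
  m=+4: Y*=+0.003356-0.002052i  Y=+0.358918+0.125522i  product +0.001462-0.000315i
Σ over m = +0.085902-0.000000i; ×(4π/9) → +0.119942-0.000000i. Real part: 0.119942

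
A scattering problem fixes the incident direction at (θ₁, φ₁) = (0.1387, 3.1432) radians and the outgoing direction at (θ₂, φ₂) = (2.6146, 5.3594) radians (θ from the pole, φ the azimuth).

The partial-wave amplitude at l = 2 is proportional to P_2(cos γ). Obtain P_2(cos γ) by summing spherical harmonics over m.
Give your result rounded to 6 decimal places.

0.709199

Expand P_2 via completeness: Σ_{m} conj(Y_{2,m}) at Ω₁ times Y_{2,m} at Ω₂ —
  m=-2: +0.007383+0.000024i × -0.026699+0.093988i = -0.000199+0.000693i  (running Σ = -0.000199+0.000693i)
  m=-1: -0.105783-0.000170i × -0.202438-0.267952i = +0.021369+0.028379i  (running Σ = +0.021170+0.029073i)
  m=0: +0.612697-0.000000i × +0.391453+0.000000i = +0.239842+0.000000i  (running Σ = +0.261012+0.029073i)
  m=1: +0.105783-0.000170i × +0.202438-0.267952i = +0.021369-0.028379i  (running Σ = +0.282381+0.000693i)
  m=2: +0.007383-0.000024i × -0.026699-0.093988i = -0.000199-0.000693i  (running Σ = +0.282181+0.000000i)
Σ over m = +0.282181+0.000000i; ×(4π/5) → +0.709199+0.000000i. Real part: 0.709199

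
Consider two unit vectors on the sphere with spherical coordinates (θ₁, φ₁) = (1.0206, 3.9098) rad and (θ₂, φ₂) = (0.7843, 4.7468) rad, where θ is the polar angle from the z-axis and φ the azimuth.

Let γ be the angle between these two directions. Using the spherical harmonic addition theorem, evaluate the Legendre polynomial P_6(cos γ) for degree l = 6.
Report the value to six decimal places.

-0.341108

Summing Y*_{l m}(θ₁,φ₁)·Y_{l m}(θ₂,φ₂) over m ∈ [−6, 6]; prefactor 4π/(2·6+1) = 0.966644:
  term(m=-6) = 0.00339 + 0.01059j   from Y*(Ω₁)=-0.01908 - 0.18435j, Y(Ω₂)=-0.05871 + 0.01230j
  term(m=-5) = -0.04128 + 0.07087j   from Y*(Ω₁)=0.30133 + 0.25352j, Y(Ω₂)=0.03566 + 0.20519j
  term(m=-4) = -0.14828 + 0.03105j   from Y*(Ω₁)=-0.37720 + 0.02598j, Y(Ω₂)=0.39690 - 0.05498j
  term(m=-3) = -0.00050 - 0.00036j   from Y*(Ω₁)=0.00101 - 0.00112j, Y(Ω₂)=-0.04206 - 0.40601j
  term(m=-2) = 0.00154 + 0.01483j   from Y*(Ω₁)=-0.01183 - 0.34402j, Y(Ω₂)=-0.04320 + 0.00298j
  term(m=-1) = 0.03252 - 0.03606j   from Y*(Ω₁)=0.09706 + 0.09378j, Y(Ω₂)=-0.01238 - 0.35958j
  term(m=+0) = -0.04766 + 0.00000j   from Y*(Ω₁)=0.31038 + 0.00000j, Y(Ω₂)=-0.15354 + 0.00000j
  term(m=+1) = 0.03252 + 0.03606j   from Y*(Ω₁)=-0.09706 + 0.09378j, Y(Ω₂)=0.01238 - 0.35958j
  term(m=+2) = 0.00154 - 0.01483j   from Y*(Ω₁)=-0.01183 + 0.34402j, Y(Ω₂)=-0.04320 - 0.00298j
  term(m=+3) = -0.00050 + 0.00036j   from Y*(Ω₁)=-0.00101 - 0.00112j, Y(Ω₂)=0.04206 - 0.40601j
  term(m=+4) = -0.14828 - 0.03105j   from Y*(Ω₁)=-0.37720 - 0.02598j, Y(Ω₂)=0.39690 + 0.05498j
  term(m=+5) = -0.04128 - 0.07087j   from Y*(Ω₁)=-0.30133 + 0.25352j, Y(Ω₂)=-0.03566 + 0.20519j
  term(m=+6) = 0.00339 - 0.01059j   from Y*(Ω₁)=-0.01908 + 0.18435j, Y(Ω₂)=-0.05871 - 0.01230j
Σ over m = -0.35288 + 0.00000j; ×(4π/13) → -0.34111 + 0.00000j. Real part: -0.341108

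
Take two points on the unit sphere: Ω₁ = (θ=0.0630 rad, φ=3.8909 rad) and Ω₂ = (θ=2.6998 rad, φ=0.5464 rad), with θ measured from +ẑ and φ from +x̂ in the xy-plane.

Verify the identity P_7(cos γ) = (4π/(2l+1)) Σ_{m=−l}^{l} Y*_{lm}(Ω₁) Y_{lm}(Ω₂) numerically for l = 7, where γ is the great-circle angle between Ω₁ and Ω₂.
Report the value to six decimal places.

0.209287

Term-by-term m-sum for l=7 (normalisation 4π/15 = 0.837758):
  term(m=-7) = (-0.000000, -0.000000)   from Y*(Ω₁)=(-0.000000, 0.000000), Y(Ω₂)=(-0.001013, 0.000825)
  term(m=-6) = (-0.000000, -0.000000)   from Y*(Ω₁)=(-0.000000, -0.000000), Y(Ω₂)=(0.010236, -0.001409)
  term(m=-5) = (-0.000000, -0.000000)   from Y*(Ω₁)=(0.000004, 0.000002), Y(Ω₂)=(-0.046281, -0.020093)
  term(m=-4) = (-0.000013, -0.000014)   from Y*(Ω₁)=(-0.000113, 0.000016), Y(Ω₂)=(0.097486, 0.138064)
  term(m=-3) = (-0.000691, -0.000481)   from Y*(Ω₁)=(0.001369, -0.001703), Y(Ω₂)=(-0.026338, -0.384430)
  term(m=-2) = (-0.014331, -0.006158)   from Y*(Ω₁)=(0.002112, 0.029202), Y(Ω₂)=(-0.245065, 0.473038)
  term(m=-1) = (-0.059469, -0.012235)   from Y*(Ω₁)=(-0.183431, -0.170647), Y(Ω₂)=(0.207057, -0.125924)
  term(m=+0) = (0.398827, 0.000000)   from Y*(Ω₁)=(1.032668, -0.000000), Y(Ω₂)=(0.386210, 0.000000)
  term(m=+1) = (-0.059469, 0.012235)   from Y*(Ω₁)=(0.183431, -0.170647), Y(Ω₂)=(-0.207057, -0.125924)
  term(m=+2) = (-0.014331, 0.006158)   from Y*(Ω₁)=(0.002112, -0.029202), Y(Ω₂)=(-0.245065, -0.473038)
  term(m=+3) = (-0.000691, 0.000481)   from Y*(Ω₁)=(-0.001369, -0.001703), Y(Ω₂)=(0.026338, -0.384430)
  term(m=+4) = (-0.000013, 0.000014)   from Y*(Ω₁)=(-0.000113, -0.000016), Y(Ω₂)=(0.097486, -0.138064)
  term(m=+5) = (-0.000000, 0.000000)   from Y*(Ω₁)=(-0.000004, 0.000002), Y(Ω₂)=(0.046281, -0.020093)
  term(m=+6) = (-0.000000, 0.000000)   from Y*(Ω₁)=(-0.000000, 0.000000), Y(Ω₂)=(0.010236, 0.001409)
  term(m=+7) = (-0.000000, 0.000000)   from Y*(Ω₁)=(0.000000, 0.000000), Y(Ω₂)=(0.001013, 0.000825)
Accumulated sum (0.249818, 0.000000); after 4π/(2l+1) scaling, (0.209287, 0.000000) ⇒ P_7 = 0.209287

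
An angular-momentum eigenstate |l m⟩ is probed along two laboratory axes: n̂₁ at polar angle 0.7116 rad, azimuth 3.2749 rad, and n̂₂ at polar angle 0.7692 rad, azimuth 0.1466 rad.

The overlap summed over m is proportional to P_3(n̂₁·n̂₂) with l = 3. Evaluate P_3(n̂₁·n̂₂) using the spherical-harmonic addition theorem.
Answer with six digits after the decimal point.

Summing Y*_{l m}(θ₁,φ₁)·Y_{l m}(θ₂,φ₂) over m ∈ [−3, 3]; prefactor 4π/(2·3+1) = 1.795196:
  m=-3: Y*=(-0.107030, -0.045242)  Y=(0.127041, -0.059777)  product (-0.016302, 0.000650)
  m=-2: Y*=(0.318412, 0.086964)  Y=(0.340080, -0.102670)  product (0.117214, -0.003117)
  m=-1: Y*=(-0.390674, -0.052390)  Y=(0.351578, -0.051914)  product (-0.140072, 0.001862)
  m=+0: Y*=(-0.037403, -0.000000)  Y=(-0.112346, 0.000000)  product (0.004202, 0.000000)
  m=+1: Y*=(0.390674, -0.052390)  Y=(-0.351578, -0.051914)  product (-0.140072, -0.001862)
  m=+2: Y*=(0.318412, -0.086964)  Y=(0.340080, 0.102670)  product (0.117214, 0.003117)
  m=+3: Y*=(0.107030, -0.045242)  Y=(-0.127041, -0.059777)  product (-0.016302, -0.000650)
Σ over m = (-0.074117, 0.000000); ×(4π/7) → (-0.133055, 0.000000). Real part: -0.133055

-0.133055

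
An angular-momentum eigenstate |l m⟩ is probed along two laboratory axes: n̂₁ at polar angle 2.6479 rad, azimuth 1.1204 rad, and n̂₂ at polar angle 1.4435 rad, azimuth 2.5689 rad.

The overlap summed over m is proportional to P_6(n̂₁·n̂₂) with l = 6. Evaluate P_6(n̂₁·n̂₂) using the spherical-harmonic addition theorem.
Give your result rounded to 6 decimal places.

-0.293215

Term-by-term m-sum for l=6 (normalisation 4π/13 = 0.966644):
  [-6]  conj(Y_{6,-6})(Ω₁) = (0.004951, 0.002326) ; Y_{6,-6}(Ω₂) = (-0.440284, -0.133577) ; Δ = (-0.001869, -0.001686)
  [-5]  conj(Y_{6,-5})(Ω₁) = (-0.027356, 0.022176) ; Y_{6,-5}(Ω₂) = (0.196153, -0.056008) ; Δ = (-0.004124, 0.005882)
  [-4]  conj(Y_{6,-4})(Ω₁) = (-0.030990, -0.131884) ; Y_{6,-4}(Ω₂) = (0.187354, -0.213625) ; Δ = (-0.033980, -0.018089)
  [-3]  conj(Y_{6,-3})(Ω₁) = (0.329438, 0.073533) ; Y_{6,-3}(Ω₂) = (-0.033431, 0.225340) ; Δ = (-0.027583, 0.071777)
  [-2]  conj(Y_{6,-2})(Ω₁) = (-0.312712, 0.394709) ; Y_{6,-2}(Ω₂) = (0.095015, 0.209709) ; Δ = (-0.112486, -0.028075)
  [-1]  conj(Y_{6,-1})(Ω₁) = (-0.118235, -0.244518) ; Y_{6,-1}(Ω₂) = (-0.197296, -0.127212) ; Δ = (-0.007778, 0.063283)
  [+0]  conj(Y_{6,0})(Ω₁) = (-0.335679, -0.000000) ; Y_{6,0}(Ω₂) = (-0.215409, 0.000000) ; Δ = (0.072308, 0.000000)
  [+1]  conj(Y_{6,1})(Ω₁) = (0.118235, -0.244518) ; Y_{6,1}(Ω₂) = (0.197296, -0.127212) ; Δ = (-0.007778, -0.063283)
  [+2]  conj(Y_{6,2})(Ω₁) = (-0.312712, -0.394709) ; Y_{6,2}(Ω₂) = (0.095015, -0.209709) ; Δ = (-0.112486, 0.028075)
  [+3]  conj(Y_{6,3})(Ω₁) = (-0.329438, 0.073533) ; Y_{6,3}(Ω₂) = (0.033431, 0.225340) ; Δ = (-0.027583, -0.071777)
  [+4]  conj(Y_{6,4})(Ω₁) = (-0.030990, 0.131884) ; Y_{6,4}(Ω₂) = (0.187354, 0.213625) ; Δ = (-0.033980, 0.018089)
  [+5]  conj(Y_{6,5})(Ω₁) = (0.027356, 0.022176) ; Y_{6,5}(Ω₂) = (-0.196153, -0.056008) ; Δ = (-0.004124, -0.005882)
  [+6]  conj(Y_{6,6})(Ω₁) = (0.004951, -0.002326) ; Y_{6,6}(Ω₂) = (-0.440284, 0.133577) ; Δ = (-0.001869, 0.001686)
Accumulated sum (-0.303333, -0.000000); after 4π/(2l+1) scaling, (-0.293215, -0.000000) ⇒ P_6 = -0.293215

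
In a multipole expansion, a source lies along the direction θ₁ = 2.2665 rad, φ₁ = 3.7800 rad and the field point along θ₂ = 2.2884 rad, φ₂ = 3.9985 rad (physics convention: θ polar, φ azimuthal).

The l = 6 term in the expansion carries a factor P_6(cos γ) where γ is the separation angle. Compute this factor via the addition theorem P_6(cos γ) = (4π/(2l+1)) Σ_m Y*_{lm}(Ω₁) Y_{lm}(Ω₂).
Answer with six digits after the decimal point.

0.726200

Expand P_6 via completeness: Σ_{m} conj(Y_{6,m}) at Ω₁ times Y_{6,m} at Ω₂ —
  [-6]  conj(Y_{6,-6})(Ω₁) = -0.07629 - 0.06281j ; Y_{6,-6}(Ω₂) = 0.03675 + 0.08033j ; Δ = 0.00224 - 0.00844j
  [-5]  conj(Y_{6,-5})(Ω₁) = -0.28546 - 0.01441j ; Y_{6,-5}(Ω₂) = -0.11082 + 0.24301j ; Δ = 0.03514 - 0.06777j
  [-4]  conj(Y_{6,-4})(Ω₁) = -0.36265 + 0.24174j ; Y_{6,-4}(Ω₂) = -0.41423 + 0.12183j ; Δ = 0.12077 - 0.14432j
  [-3]  conj(Y_{6,-3})(Ω₁) = -0.09683 + 0.26992j ; Y_{6,-3}(Ω₂) = -0.27072 - 0.17385j ; Δ = 0.07314 - 0.05624j
  [-2]  conj(Y_{6,-2})(Ω₁) = -0.04591 - 0.15163j ; Y_{6,-2}(Ω₂) = 0.01615 + 0.11217j ; Δ = 0.01627 - 0.00760j
  [-1]  conj(Y_{6,-1})(Ω₁) = -0.28565 - 0.21197j ; Y_{6,-1}(Ω₂) = -0.24082 + 0.27798j ; Δ = 0.12771 - 0.02836j
  [+0]  conj(Y_{6,0})(Ω₁) = 0.06295 + 0.00000j ; Y_{6,0}(Ω₂) = 0.01153 + 0.00000j ; Δ = 0.00073 + 0.00000j
  [+1]  conj(Y_{6,1})(Ω₁) = 0.28565 - 0.21197j ; Y_{6,1}(Ω₂) = 0.24082 + 0.27798j ; Δ = 0.12771 + 0.02836j
  [+2]  conj(Y_{6,2})(Ω₁) = -0.04591 + 0.15163j ; Y_{6,2}(Ω₂) = 0.01615 - 0.11217j ; Δ = 0.01627 + 0.00760j
  [+3]  conj(Y_{6,3})(Ω₁) = 0.09683 + 0.26992j ; Y_{6,3}(Ω₂) = 0.27072 - 0.17385j ; Δ = 0.07314 + 0.05624j
  [+4]  conj(Y_{6,4})(Ω₁) = -0.36265 - 0.24174j ; Y_{6,4}(Ω₂) = -0.41423 - 0.12183j ; Δ = 0.12077 + 0.14432j
  [+5]  conj(Y_{6,5})(Ω₁) = 0.28546 - 0.01441j ; Y_{6,5}(Ω₂) = 0.11082 + 0.24301j ; Δ = 0.03514 + 0.06777j
  [+6]  conj(Y_{6,6})(Ω₁) = -0.07629 + 0.06281j ; Y_{6,6}(Ω₂) = 0.03675 - 0.08033j ; Δ = 0.00224 + 0.00844j
Total Σ_m = 0.75126 + 0.00000j. Multiply by 0.966644: 0.72620 + 0.00000j. P_6(cos γ) = 0.726200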